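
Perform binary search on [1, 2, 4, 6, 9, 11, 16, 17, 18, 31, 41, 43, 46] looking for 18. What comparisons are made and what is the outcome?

Binary search for 18 in [1, 2, 4, 6, 9, 11, 16, 17, 18, 31, 41, 43, 46]:

lo=0, hi=12, mid=6, arr[mid]=16 -> 16 < 18, search right half
lo=7, hi=12, mid=9, arr[mid]=31 -> 31 > 18, search left half
lo=7, hi=8, mid=7, arr[mid]=17 -> 17 < 18, search right half
lo=8, hi=8, mid=8, arr[mid]=18 -> Found target at index 8!

Binary search finds 18 at index 8 after 4 comparisons. The search repeatedly halves the search space by comparing with the middle element.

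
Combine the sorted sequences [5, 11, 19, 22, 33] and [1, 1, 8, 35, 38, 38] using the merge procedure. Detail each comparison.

Merging process:

Compare 5 vs 1: take 1 from right. Merged: [1]
Compare 5 vs 1: take 1 from right. Merged: [1, 1]
Compare 5 vs 8: take 5 from left. Merged: [1, 1, 5]
Compare 11 vs 8: take 8 from right. Merged: [1, 1, 5, 8]
Compare 11 vs 35: take 11 from left. Merged: [1, 1, 5, 8, 11]
Compare 19 vs 35: take 19 from left. Merged: [1, 1, 5, 8, 11, 19]
Compare 22 vs 35: take 22 from left. Merged: [1, 1, 5, 8, 11, 19, 22]
Compare 33 vs 35: take 33 from left. Merged: [1, 1, 5, 8, 11, 19, 22, 33]
Append remaining from right: [35, 38, 38]. Merged: [1, 1, 5, 8, 11, 19, 22, 33, 35, 38, 38]

Final merged array: [1, 1, 5, 8, 11, 19, 22, 33, 35, 38, 38]
Total comparisons: 8

The merged array is [1, 1, 5, 8, 11, 19, 22, 33, 35, 38, 38], requiring 8 comparisons. The merge step runs in O(n) time where n is the total number of elements.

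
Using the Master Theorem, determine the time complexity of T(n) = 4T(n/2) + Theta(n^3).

Master Theorem for T(n) = 4T(n/2) + O(n^3):

a = 4, b = 2, c = 3
log_b(a) = log_2(4) = 2.0000

Case 3: c = 3 > log_2(4) = 2.0000
T(n) = O(n^3) = O(n^3)

For T(n) = 4T(n/2) + O(n^3): log_2(4) = 2.0000. This is Case 3 of the Master Theorem (c > log_b(a), work dominated by root), giving O(n^3).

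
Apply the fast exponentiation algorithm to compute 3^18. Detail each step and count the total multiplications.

Computing 3^18 by squaring (build up from 3^1; each line after the first costs one multiplication):

3^1 = 3
3^2 = (3^1)^2 = 3^2 = 9
3^4 = (3^2)^2 = 9^2 = 81
3^8 = (3^4)^2 = 81^2 = 6561
3^9 = 3 * 3^8 = 3 * 6561 = 19683
3^18 = (3^9)^2 = 19683^2 = 387420489

Result: 387420489
Multiplications needed: 5 (5 lines after 3^1)

3^18 = 387420489. Using exponentiation by squaring, this requires 5 multiplications. The key idea: if the exponent is even, square the half-power; if odd, multiply by the base once.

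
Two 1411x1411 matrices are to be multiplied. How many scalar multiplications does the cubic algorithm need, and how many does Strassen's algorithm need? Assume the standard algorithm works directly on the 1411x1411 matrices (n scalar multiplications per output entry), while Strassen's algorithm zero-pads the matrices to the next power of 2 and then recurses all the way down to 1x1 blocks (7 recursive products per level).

Matrix multiplication for 1411x1411 matrices:

Strassen's algorithm requires power-of-2 dimensions. Pad 1411x1411 to 2048x2048 (next power of 2).

Standard algorithm: 1411^3 = 2809189531 multiplications
Strassen's algorithm: 7^(log2(2048)) = 7^11 = 1977326743 multiplications
Savings: 2809189531 - 1977326743 = 831862788 multiplications

Standard: 2809189531 multiplications (1411^3). Strassen: 1977326743 multiplications (7^11, after padding to 2048x2048). Strassen reduces 8 recursive multiplications to 7 at each level.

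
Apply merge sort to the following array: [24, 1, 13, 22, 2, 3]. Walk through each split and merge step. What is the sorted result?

Merge sort trace:

Split: [24, 1, 13, 22, 2, 3] -> [24, 1, 13] and [22, 2, 3]
  Split: [24, 1, 13] -> [24] and [1, 13]
    Split: [1, 13] -> [1] and [13]
    Merge: [1] + [13] -> [1, 13]
  Merge: [24] + [1, 13] -> [1, 13, 24]
  Split: [22, 2, 3] -> [22] and [2, 3]
    Split: [2, 3] -> [2] and [3]
    Merge: [2] + [3] -> [2, 3]
  Merge: [22] + [2, 3] -> [2, 3, 22]
Merge: [1, 13, 24] + [2, 3, 22] -> [1, 2, 3, 13, 22, 24]

Final sorted array: [1, 2, 3, 13, 22, 24]

The merge sort proceeds by recursively splitting the array and merging sorted halves.
After all merges, the sorted array is [1, 2, 3, 13, 22, 24].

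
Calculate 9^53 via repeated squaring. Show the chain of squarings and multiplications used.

Computing 9^53 by squaring (build up from 9^1; each line after the first costs one multiplication):

9^1 = 9
9^2 = (9^1)^2 = 9^2 = 81
9^3 = 9 * 9^2 = 9 * 81 = 729
9^6 = (9^3)^2 = 729^2 = 531441
9^12 = (9^6)^2 = 531441^2 = 282429536481
9^13 = 9 * 9^12 = 9 * 282429536481 = 2541865828329
9^26 = (9^13)^2 = 2541865828329^2 = 6461081889226673298932241
9^52 = (9^26)^2 = 6461081889226673298932241^2 = 41745579179292917813953351511015323088870709282081
9^53 = 9 * 9^52 = 9 * 41745579179292917813953351511015323088870709282081 = 375710212613636260325580163599137907799836383538729

Result: 375710212613636260325580163599137907799836383538729
Multiplications needed: 8 (8 lines after 9^1)

9^53 = 375710212613636260325580163599137907799836383538729. Using exponentiation by squaring, this requires 8 multiplications. The key idea: if the exponent is even, square the half-power; if odd, multiply by the base once.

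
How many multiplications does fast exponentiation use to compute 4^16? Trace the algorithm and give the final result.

Computing 4^16 by squaring (build up from 4^1; each line after the first costs one multiplication):

4^1 = 4
4^2 = (4^1)^2 = 4^2 = 16
4^4 = (4^2)^2 = 16^2 = 256
4^8 = (4^4)^2 = 256^2 = 65536
4^16 = (4^8)^2 = 65536^2 = 4294967296

Result: 4294967296
Multiplications needed: 4 (4 lines after 4^1)

4^16 = 4294967296. Using exponentiation by squaring, this requires 4 multiplications. The key idea: if the exponent is even, square the half-power; if odd, multiply by the base once.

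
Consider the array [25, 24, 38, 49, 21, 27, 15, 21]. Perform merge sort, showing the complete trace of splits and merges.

Merge sort trace:

Split: [25, 24, 38, 49, 21, 27, 15, 21] -> [25, 24, 38, 49] and [21, 27, 15, 21]
  Split: [25, 24, 38, 49] -> [25, 24] and [38, 49]
    Split: [25, 24] -> [25] and [24]
    Merge: [25] + [24] -> [24, 25]
    Split: [38, 49] -> [38] and [49]
    Merge: [38] + [49] -> [38, 49]
  Merge: [24, 25] + [38, 49] -> [24, 25, 38, 49]
  Split: [21, 27, 15, 21] -> [21, 27] and [15, 21]
    Split: [21, 27] -> [21] and [27]
    Merge: [21] + [27] -> [21, 27]
    Split: [15, 21] -> [15] and [21]
    Merge: [15] + [21] -> [15, 21]
  Merge: [21, 27] + [15, 21] -> [15, 21, 21, 27]
Merge: [24, 25, 38, 49] + [15, 21, 21, 27] -> [15, 21, 21, 24, 25, 27, 38, 49]

Final sorted array: [15, 21, 21, 24, 25, 27, 38, 49]

The merge sort proceeds by recursively splitting the array and merging sorted halves.
After all merges, the sorted array is [15, 21, 21, 24, 25, 27, 38, 49].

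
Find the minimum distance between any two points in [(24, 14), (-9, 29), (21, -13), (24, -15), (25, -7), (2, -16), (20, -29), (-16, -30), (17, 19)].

Computing all pairwise distances among 9 points:

d((24, 14), (-9, 29)) = 36.2491
d((24, 14), (21, -13)) = 27.1662
d((24, 14), (24, -15)) = 29.0
d((24, 14), (25, -7)) = 21.0238
d((24, 14), (2, -16)) = 37.2022
d((24, 14), (20, -29)) = 43.1856
d((24, 14), (-16, -30)) = 59.4643
d((24, 14), (17, 19)) = 8.6023
d((-9, 29), (21, -13)) = 51.614
d((-9, 29), (24, -15)) = 55.0
d((-9, 29), (25, -7)) = 49.5177
d((-9, 29), (2, -16)) = 46.3249
d((-9, 29), (20, -29)) = 64.846
d((-9, 29), (-16, -30)) = 59.4138
d((-9, 29), (17, 19)) = 27.8568
d((21, -13), (24, -15)) = 3.6056 <-- minimum
d((21, -13), (25, -7)) = 7.2111
d((21, -13), (2, -16)) = 19.2354
d((21, -13), (20, -29)) = 16.0312
d((21, -13), (-16, -30)) = 40.7185
d((21, -13), (17, 19)) = 32.249
d((24, -15), (25, -7)) = 8.0623
d((24, -15), (2, -16)) = 22.0227
d((24, -15), (20, -29)) = 14.5602
d((24, -15), (-16, -30)) = 42.72
d((24, -15), (17, 19)) = 34.7131
d((25, -7), (2, -16)) = 24.6982
d((25, -7), (20, -29)) = 22.561
d((25, -7), (-16, -30)) = 47.0106
d((25, -7), (17, 19)) = 27.2029
d((2, -16), (20, -29)) = 22.2036
d((2, -16), (-16, -30)) = 22.8035
d((2, -16), (17, 19)) = 38.0789
d((20, -29), (-16, -30)) = 36.0139
d((20, -29), (17, 19)) = 48.0937
d((-16, -30), (17, 19)) = 59.0762

Closest pair: (21, -13) and (24, -15) with distance 3.6056

The closest pair is (21, -13) and (24, -15) with Euclidean distance 3.6056. For 9 points, brute-force pairwise comparison is shown above. For large n, the divide-and-conquer algorithm (sort by x, recurse on halves, check the dividing strip) achieves O(n log n).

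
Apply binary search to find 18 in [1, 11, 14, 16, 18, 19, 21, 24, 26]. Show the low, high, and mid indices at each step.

Binary search for 18 in [1, 11, 14, 16, 18, 19, 21, 24, 26]:

lo=0, hi=8, mid=4, arr[mid]=18 -> Found target at index 4!

Binary search finds 18 at index 4 after 1 comparisons. The search repeatedly halves the search space by comparing with the middle element.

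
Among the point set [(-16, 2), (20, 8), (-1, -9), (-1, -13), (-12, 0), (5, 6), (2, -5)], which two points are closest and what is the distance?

Computing all pairwise distances among 7 points:

d((-16, 2), (20, 8)) = 36.4966
d((-16, 2), (-1, -9)) = 18.6011
d((-16, 2), (-1, -13)) = 21.2132
d((-16, 2), (-12, 0)) = 4.4721
d((-16, 2), (5, 6)) = 21.3776
d((-16, 2), (2, -5)) = 19.3132
d((20, 8), (-1, -9)) = 27.0185
d((20, 8), (-1, -13)) = 29.6985
d((20, 8), (-12, 0)) = 32.9848
d((20, 8), (5, 6)) = 15.1327
d((20, 8), (2, -5)) = 22.2036
d((-1, -9), (-1, -13)) = 4.0 <-- minimum
d((-1, -9), (-12, 0)) = 14.2127
d((-1, -9), (5, 6)) = 16.1555
d((-1, -9), (2, -5)) = 5.0
d((-1, -13), (-12, 0)) = 17.0294
d((-1, -13), (5, 6)) = 19.9249
d((-1, -13), (2, -5)) = 8.544
d((-12, 0), (5, 6)) = 18.0278
d((-12, 0), (2, -5)) = 14.8661
d((5, 6), (2, -5)) = 11.4018

Closest pair: (-1, -9) and (-1, -13) with distance 4.0

The closest pair is (-1, -9) and (-1, -13) with Euclidean distance 4.0. For 7 points, brute-force pairwise comparison is shown above. For large n, the divide-and-conquer algorithm (sort by x, recurse on halves, check the dividing strip) achieves O(n log n).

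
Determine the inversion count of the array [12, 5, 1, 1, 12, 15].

Finding inversions in [12, 5, 1, 1, 12, 15]:

(0, 1): arr[0]=12 > arr[1]=5
(0, 2): arr[0]=12 > arr[2]=1
(0, 3): arr[0]=12 > arr[3]=1
(1, 2): arr[1]=5 > arr[2]=1
(1, 3): arr[1]=5 > arr[3]=1

Total inversions: 5

The array has 5 inversion(s): (0,1), (0,2), (0,3), (1,2), (1,3). Each pair (i,j) satisfies i < j and arr[i] > arr[j].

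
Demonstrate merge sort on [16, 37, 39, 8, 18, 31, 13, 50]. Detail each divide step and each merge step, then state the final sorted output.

Merge sort trace:

Split: [16, 37, 39, 8, 18, 31, 13, 50] -> [16, 37, 39, 8] and [18, 31, 13, 50]
  Split: [16, 37, 39, 8] -> [16, 37] and [39, 8]
    Split: [16, 37] -> [16] and [37]
    Merge: [16] + [37] -> [16, 37]
    Split: [39, 8] -> [39] and [8]
    Merge: [39] + [8] -> [8, 39]
  Merge: [16, 37] + [8, 39] -> [8, 16, 37, 39]
  Split: [18, 31, 13, 50] -> [18, 31] and [13, 50]
    Split: [18, 31] -> [18] and [31]
    Merge: [18] + [31] -> [18, 31]
    Split: [13, 50] -> [13] and [50]
    Merge: [13] + [50] -> [13, 50]
  Merge: [18, 31] + [13, 50] -> [13, 18, 31, 50]
Merge: [8, 16, 37, 39] + [13, 18, 31, 50] -> [8, 13, 16, 18, 31, 37, 39, 50]

Final sorted array: [8, 13, 16, 18, 31, 37, 39, 50]

The merge sort proceeds by recursively splitting the array and merging sorted halves.
After all merges, the sorted array is [8, 13, 16, 18, 31, 37, 39, 50].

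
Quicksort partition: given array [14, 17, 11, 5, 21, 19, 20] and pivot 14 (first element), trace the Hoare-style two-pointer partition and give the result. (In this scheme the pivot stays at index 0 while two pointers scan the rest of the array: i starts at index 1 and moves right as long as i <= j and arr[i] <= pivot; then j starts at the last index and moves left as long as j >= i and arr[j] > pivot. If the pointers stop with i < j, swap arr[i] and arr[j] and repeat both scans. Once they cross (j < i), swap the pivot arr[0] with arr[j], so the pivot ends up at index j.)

Hoare-style two-pointer partition with pivot = 14:

Initial array: [14, 17, 11, 5, 21, 19, 20]

Pointers start at i = 1, j = 6.
i stops at index 1 (arr[1]=17 > 14), j stops at index 3 (arr[3]=5 <= 14): swap arr[1] and arr[3], array becomes [14, 5, 11, 17, 21, 19, 20]
i ends at 3, j ends at 2: the pointers have crossed (j < i), so scanning stops.

Swap pivot arr[0] with arr[2] to place pivot at position 2: [11, 5, 14, 17, 21, 19, 20]
Pivot position: 2

After partitioning with pivot 14, the array becomes [11, 5, 14, 17, 21, 19, 20]. The pivot is placed at index 2. All elements to the left of the pivot are <= 14, and all elements to the right are > 14.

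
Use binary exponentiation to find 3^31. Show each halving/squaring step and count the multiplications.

Computing 3^31 by squaring (build up from 3^1; each line after the first costs one multiplication):

3^1 = 3
3^2 = (3^1)^2 = 3^2 = 9
3^3 = 3 * 3^2 = 3 * 9 = 27
3^6 = (3^3)^2 = 27^2 = 729
3^7 = 3 * 3^6 = 3 * 729 = 2187
3^14 = (3^7)^2 = 2187^2 = 4782969
3^15 = 3 * 3^14 = 3 * 4782969 = 14348907
3^30 = (3^15)^2 = 14348907^2 = 205891132094649
3^31 = 3 * 3^30 = 3 * 205891132094649 = 617673396283947

Result: 617673396283947
Multiplications needed: 8 (8 lines after 3^1)

3^31 = 617673396283947. Using exponentiation by squaring, this requires 8 multiplications. The key idea: if the exponent is even, square the half-power; if odd, multiply by the base once.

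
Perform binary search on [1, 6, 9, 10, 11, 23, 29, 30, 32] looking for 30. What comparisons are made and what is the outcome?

Binary search for 30 in [1, 6, 9, 10, 11, 23, 29, 30, 32]:

lo=0, hi=8, mid=4, arr[mid]=11 -> 11 < 30, search right half
lo=5, hi=8, mid=6, arr[mid]=29 -> 29 < 30, search right half
lo=7, hi=8, mid=7, arr[mid]=30 -> Found target at index 7!

Binary search finds 30 at index 7 after 3 comparisons. The search repeatedly halves the search space by comparing with the middle element.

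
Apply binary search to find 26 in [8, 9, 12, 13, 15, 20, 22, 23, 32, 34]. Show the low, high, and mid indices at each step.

Binary search for 26 in [8, 9, 12, 13, 15, 20, 22, 23, 32, 34]:

lo=0, hi=9, mid=4, arr[mid]=15 -> 15 < 26, search right half
lo=5, hi=9, mid=7, arr[mid]=23 -> 23 < 26, search right half
lo=8, hi=9, mid=8, arr[mid]=32 -> 32 > 26, search left half
lo=8 > hi=7, target 26 not found

Binary search determines that 26 is not in the array after 3 comparisons. The search space was exhausted without finding the target.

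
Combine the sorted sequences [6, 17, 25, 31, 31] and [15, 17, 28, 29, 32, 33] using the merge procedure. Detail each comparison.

Merging process:

Compare 6 vs 15: take 6 from left. Merged: [6]
Compare 17 vs 15: take 15 from right. Merged: [6, 15]
Compare 17 vs 17: take 17 from left. Merged: [6, 15, 17]
Compare 25 vs 17: take 17 from right. Merged: [6, 15, 17, 17]
Compare 25 vs 28: take 25 from left. Merged: [6, 15, 17, 17, 25]
Compare 31 vs 28: take 28 from right. Merged: [6, 15, 17, 17, 25, 28]
Compare 31 vs 29: take 29 from right. Merged: [6, 15, 17, 17, 25, 28, 29]
Compare 31 vs 32: take 31 from left. Merged: [6, 15, 17, 17, 25, 28, 29, 31]
Compare 31 vs 32: take 31 from left. Merged: [6, 15, 17, 17, 25, 28, 29, 31, 31]
Append remaining from right: [32, 33]. Merged: [6, 15, 17, 17, 25, 28, 29, 31, 31, 32, 33]

Final merged array: [6, 15, 17, 17, 25, 28, 29, 31, 31, 32, 33]
Total comparisons: 9

The merged array is [6, 15, 17, 17, 25, 28, 29, 31, 31, 32, 33], requiring 9 comparisons. The merge step runs in O(n) time where n is the total number of elements.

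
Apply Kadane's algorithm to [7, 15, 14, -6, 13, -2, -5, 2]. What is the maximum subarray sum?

Using Kadane's algorithm on [7, 15, 14, -6, 13, -2, -5, 2]:

Scanning through the array:
Position 1 (value 15): max_ending_here = 22, max_so_far = 22
Position 2 (value 14): max_ending_here = 36, max_so_far = 36
Position 3 (value -6): max_ending_here = 30, max_so_far = 36
Position 4 (value 13): max_ending_here = 43, max_so_far = 43
Position 5 (value -2): max_ending_here = 41, max_so_far = 43
Position 6 (value -5): max_ending_here = 36, max_so_far = 43
Position 7 (value 2): max_ending_here = 38, max_so_far = 43

Maximum subarray: [7, 15, 14, -6, 13]
Maximum sum: 43

The maximum subarray is [7, 15, 14, -6, 13] with sum 43. This subarray runs from index 0 to index 4.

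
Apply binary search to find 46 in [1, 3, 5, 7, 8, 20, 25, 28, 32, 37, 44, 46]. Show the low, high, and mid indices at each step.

Binary search for 46 in [1, 3, 5, 7, 8, 20, 25, 28, 32, 37, 44, 46]:

lo=0, hi=11, mid=5, arr[mid]=20 -> 20 < 46, search right half
lo=6, hi=11, mid=8, arr[mid]=32 -> 32 < 46, search right half
lo=9, hi=11, mid=10, arr[mid]=44 -> 44 < 46, search right half
lo=11, hi=11, mid=11, arr[mid]=46 -> Found target at index 11!

Binary search finds 46 at index 11 after 4 comparisons. The search repeatedly halves the search space by comparing with the middle element.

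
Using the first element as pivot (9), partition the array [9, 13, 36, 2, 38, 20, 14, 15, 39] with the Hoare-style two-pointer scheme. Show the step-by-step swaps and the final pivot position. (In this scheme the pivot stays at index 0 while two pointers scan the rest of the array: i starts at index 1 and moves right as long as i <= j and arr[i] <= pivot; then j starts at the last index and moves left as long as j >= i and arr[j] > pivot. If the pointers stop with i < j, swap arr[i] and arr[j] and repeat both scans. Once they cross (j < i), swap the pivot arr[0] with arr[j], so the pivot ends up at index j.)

Hoare-style two-pointer partition with pivot = 9:

Initial array: [9, 13, 36, 2, 38, 20, 14, 15, 39]

Pointers start at i = 1, j = 8.
i stops at index 1 (arr[1]=13 > 9), j stops at index 3 (arr[3]=2 <= 9): swap arr[1] and arr[3], array becomes [9, 2, 36, 13, 38, 20, 14, 15, 39]
i ends at 2, j ends at 1: the pointers have crossed (j < i), so scanning stops.

Swap pivot arr[0] with arr[1] to place pivot at position 1: [2, 9, 36, 13, 38, 20, 14, 15, 39]
Pivot position: 1

After partitioning with pivot 9, the array becomes [2, 9, 36, 13, 38, 20, 14, 15, 39]. The pivot is placed at index 1. All elements to the left of the pivot are <= 9, and all elements to the right are > 9.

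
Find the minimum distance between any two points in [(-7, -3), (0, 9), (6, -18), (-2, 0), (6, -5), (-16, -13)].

Computing all pairwise distances among 6 points:

d((-7, -3), (0, 9)) = 13.8924
d((-7, -3), (6, -18)) = 19.8494
d((-7, -3), (-2, 0)) = 5.831 <-- minimum
d((-7, -3), (6, -5)) = 13.1529
d((-7, -3), (-16, -13)) = 13.4536
d((0, 9), (6, -18)) = 27.6586
d((0, 9), (-2, 0)) = 9.2195
d((0, 9), (6, -5)) = 15.2315
d((0, 9), (-16, -13)) = 27.2029
d((6, -18), (-2, 0)) = 19.6977
d((6, -18), (6, -5)) = 13.0
d((6, -18), (-16, -13)) = 22.561
d((-2, 0), (6, -5)) = 9.434
d((-2, 0), (-16, -13)) = 19.105
d((6, -5), (-16, -13)) = 23.4094

Closest pair: (-7, -3) and (-2, 0) with distance 5.831

The closest pair is (-7, -3) and (-2, 0) with Euclidean distance 5.831. For 6 points, brute-force pairwise comparison is shown above. For large n, the divide-and-conquer algorithm (sort by x, recurse on halves, check the dividing strip) achieves O(n log n).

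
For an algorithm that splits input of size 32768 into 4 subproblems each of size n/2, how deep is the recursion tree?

For divide and conquer with division factor 2:

Problem sizes at each level:
Level 0: 32768
Level 1: 16384
Level 2: 8192
Level 3: 4096
Level 4: 2048
Level 5: 1024
Level 6: 512
Level 7: 256
Level 8: 128
Level 9: 64
Level 10: 32
Level 11: 16
Level 12: 8
Level 13: 4
Level 14: 2
Level 15: 1

The root is level 0 and the size-1 base case is level 15 (the tree spans levels 0 through 15, i.e. 16 levels counting the root), so the depth is the number of divisions: log_2(32768) = 15

The recursion tree depth is log_2(32768) = 15. At each level, the problem size is divided by 2, so it takes 15 divisions to reduce to a base case of size 1. The algorithm makes 4 recursive calls at each level.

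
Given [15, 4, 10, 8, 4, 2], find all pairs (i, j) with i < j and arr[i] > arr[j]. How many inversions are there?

Finding inversions in [15, 4, 10, 8, 4, 2]:

(0, 1): arr[0]=15 > arr[1]=4
(0, 2): arr[0]=15 > arr[2]=10
(0, 3): arr[0]=15 > arr[3]=8
(0, 4): arr[0]=15 > arr[4]=4
(0, 5): arr[0]=15 > arr[5]=2
(1, 5): arr[1]=4 > arr[5]=2
(2, 3): arr[2]=10 > arr[3]=8
(2, 4): arr[2]=10 > arr[4]=4
(2, 5): arr[2]=10 > arr[5]=2
(3, 4): arr[3]=8 > arr[4]=4
(3, 5): arr[3]=8 > arr[5]=2
(4, 5): arr[4]=4 > arr[5]=2

Total inversions: 12

The array has 12 inversion(s): (0,1), (0,2), (0,3), (0,4), (0,5), (1,5), (2,3), (2,4), (2,5), (3,4), (3,5), (4,5). Each pair (i,j) satisfies i < j and arr[i] > arr[j].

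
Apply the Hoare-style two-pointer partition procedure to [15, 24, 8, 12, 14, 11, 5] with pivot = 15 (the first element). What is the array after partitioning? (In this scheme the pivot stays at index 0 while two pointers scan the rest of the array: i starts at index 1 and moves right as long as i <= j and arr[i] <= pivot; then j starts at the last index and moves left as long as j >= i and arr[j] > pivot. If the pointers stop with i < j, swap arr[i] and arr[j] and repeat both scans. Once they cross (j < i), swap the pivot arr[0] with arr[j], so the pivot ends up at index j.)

Hoare-style two-pointer partition with pivot = 15:

Initial array: [15, 24, 8, 12, 14, 11, 5]

Pointers start at i = 1, j = 6.
i stops at index 1 (arr[1]=24 > 15), j stops at index 6 (arr[6]=5 <= 15): swap arr[1] and arr[6], array becomes [15, 5, 8, 12, 14, 11, 24]
i ends at 6, j ends at 5: the pointers have crossed (j < i), so scanning stops.

Swap pivot arr[0] with arr[5] to place pivot at position 5: [11, 5, 8, 12, 14, 15, 24]
Pivot position: 5

After partitioning with pivot 15, the array becomes [11, 5, 8, 12, 14, 15, 24]. The pivot is placed at index 5. All elements to the left of the pivot are <= 15, and all elements to the right are > 15.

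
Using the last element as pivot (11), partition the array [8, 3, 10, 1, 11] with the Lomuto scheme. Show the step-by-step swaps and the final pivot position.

Lomuto partition with pivot = 11:

Initial array: [8, 3, 10, 1, 11]

arr[0]=8 <= 11: swap with position 0, array becomes [8, 3, 10, 1, 11]
arr[1]=3 <= 11: swap with position 1, array becomes [8, 3, 10, 1, 11]
arr[2]=10 <= 11: swap with position 2, array becomes [8, 3, 10, 1, 11]
arr[3]=1 <= 11: swap with position 3, array becomes [8, 3, 10, 1, 11]

Place pivot at position 4: [8, 3, 10, 1, 11]
Pivot position: 4

After partitioning with pivot 11, the array becomes [8, 3, 10, 1, 11]. The pivot is placed at index 4. All elements to the left of the pivot are <= 11, and all elements to the right are > 11.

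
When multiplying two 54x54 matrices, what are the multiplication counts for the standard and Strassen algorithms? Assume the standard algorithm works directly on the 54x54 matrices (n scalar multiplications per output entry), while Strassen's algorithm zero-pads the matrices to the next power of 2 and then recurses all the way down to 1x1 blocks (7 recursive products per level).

Matrix multiplication for 54x54 matrices:

Strassen's algorithm requires power-of-2 dimensions. Pad 54x54 to 64x64 (next power of 2).

Standard algorithm: 54^3 = 157464 multiplications
Strassen's algorithm: 7^(log2(64)) = 7^6 = 117649 multiplications
Savings: 157464 - 117649 = 39815 multiplications

Standard: 157464 multiplications (54^3). Strassen: 117649 multiplications (7^6, after padding to 64x64). Strassen reduces 8 recursive multiplications to 7 at each level.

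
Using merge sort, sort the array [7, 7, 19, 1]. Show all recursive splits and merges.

Merge sort trace:

Split: [7, 7, 19, 1] -> [7, 7] and [19, 1]
  Split: [7, 7] -> [7] and [7]
  Merge: [7] + [7] -> [7, 7]
  Split: [19, 1] -> [19] and [1]
  Merge: [19] + [1] -> [1, 19]
Merge: [7, 7] + [1, 19] -> [1, 7, 7, 19]

Final sorted array: [1, 7, 7, 19]

The merge sort proceeds by recursively splitting the array and merging sorted halves.
After all merges, the sorted array is [1, 7, 7, 19].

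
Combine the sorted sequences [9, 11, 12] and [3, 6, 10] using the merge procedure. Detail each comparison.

Merging process:

Compare 9 vs 3: take 3 from right. Merged: [3]
Compare 9 vs 6: take 6 from right. Merged: [3, 6]
Compare 9 vs 10: take 9 from left. Merged: [3, 6, 9]
Compare 11 vs 10: take 10 from right. Merged: [3, 6, 9, 10]
Append remaining from left: [11, 12]. Merged: [3, 6, 9, 10, 11, 12]

Final merged array: [3, 6, 9, 10, 11, 12]
Total comparisons: 4

The merged array is [3, 6, 9, 10, 11, 12], requiring 4 comparisons. The merge step runs in O(n) time where n is the total number of elements.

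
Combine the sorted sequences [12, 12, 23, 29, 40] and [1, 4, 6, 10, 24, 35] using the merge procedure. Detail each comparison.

Merging process:

Compare 12 vs 1: take 1 from right. Merged: [1]
Compare 12 vs 4: take 4 from right. Merged: [1, 4]
Compare 12 vs 6: take 6 from right. Merged: [1, 4, 6]
Compare 12 vs 10: take 10 from right. Merged: [1, 4, 6, 10]
Compare 12 vs 24: take 12 from left. Merged: [1, 4, 6, 10, 12]
Compare 12 vs 24: take 12 from left. Merged: [1, 4, 6, 10, 12, 12]
Compare 23 vs 24: take 23 from left. Merged: [1, 4, 6, 10, 12, 12, 23]
Compare 29 vs 24: take 24 from right. Merged: [1, 4, 6, 10, 12, 12, 23, 24]
Compare 29 vs 35: take 29 from left. Merged: [1, 4, 6, 10, 12, 12, 23, 24, 29]
Compare 40 vs 35: take 35 from right. Merged: [1, 4, 6, 10, 12, 12, 23, 24, 29, 35]
Append remaining from left: [40]. Merged: [1, 4, 6, 10, 12, 12, 23, 24, 29, 35, 40]

Final merged array: [1, 4, 6, 10, 12, 12, 23, 24, 29, 35, 40]
Total comparisons: 10

The merged array is [1, 4, 6, 10, 12, 12, 23, 24, 29, 35, 40], requiring 10 comparisons. The merge step runs in O(n) time where n is the total number of elements.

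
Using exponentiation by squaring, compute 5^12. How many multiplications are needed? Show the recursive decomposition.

Computing 5^12 by squaring (build up from 5^1; each line after the first costs one multiplication):

5^1 = 5
5^2 = (5^1)^2 = 5^2 = 25
5^3 = 5 * 5^2 = 5 * 25 = 125
5^6 = (5^3)^2 = 125^2 = 15625
5^12 = (5^6)^2 = 15625^2 = 244140625

Result: 244140625
Multiplications needed: 4 (4 lines after 5^1)

5^12 = 244140625. Using exponentiation by squaring, this requires 4 multiplications. The key idea: if the exponent is even, square the half-power; if odd, multiply by the base once.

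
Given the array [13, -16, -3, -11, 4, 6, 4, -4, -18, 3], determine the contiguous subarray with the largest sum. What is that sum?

Using Kadane's algorithm on [13, -16, -3, -11, 4, 6, 4, -4, -18, 3]:

Scanning through the array:
Position 1 (value -16): max_ending_here = -3, max_so_far = 13
Position 2 (value -3): max_ending_here = -3, max_so_far = 13
Position 3 (value -11): max_ending_here = -11, max_so_far = 13
Position 4 (value 4): max_ending_here = 4, max_so_far = 13
Position 5 (value 6): max_ending_here = 10, max_so_far = 13
Position 6 (value 4): max_ending_here = 14, max_so_far = 14
Position 7 (value -4): max_ending_here = 10, max_so_far = 14
Position 8 (value -18): max_ending_here = -8, max_so_far = 14
Position 9 (value 3): max_ending_here = 3, max_so_far = 14

Maximum subarray: [4, 6, 4]
Maximum sum: 14

The maximum subarray is [4, 6, 4] with sum 14. This subarray runs from index 4 to index 6.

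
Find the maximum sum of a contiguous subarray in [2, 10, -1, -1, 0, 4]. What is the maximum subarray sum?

Using Kadane's algorithm on [2, 10, -1, -1, 0, 4]:

Scanning through the array:
Position 1 (value 10): max_ending_here = 12, max_so_far = 12
Position 2 (value -1): max_ending_here = 11, max_so_far = 12
Position 3 (value -1): max_ending_here = 10, max_so_far = 12
Position 4 (value 0): max_ending_here = 10, max_so_far = 12
Position 5 (value 4): max_ending_here = 14, max_so_far = 14

Maximum subarray: [2, 10, -1, -1, 0, 4]
Maximum sum: 14

The maximum subarray is [2, 10, -1, -1, 0, 4] with sum 14. This subarray runs from index 0 to index 5.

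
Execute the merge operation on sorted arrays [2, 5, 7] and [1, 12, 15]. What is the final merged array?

Merging process:

Compare 2 vs 1: take 1 from right. Merged: [1]
Compare 2 vs 12: take 2 from left. Merged: [1, 2]
Compare 5 vs 12: take 5 from left. Merged: [1, 2, 5]
Compare 7 vs 12: take 7 from left. Merged: [1, 2, 5, 7]
Append remaining from right: [12, 15]. Merged: [1, 2, 5, 7, 12, 15]

Final merged array: [1, 2, 5, 7, 12, 15]
Total comparisons: 4

The merged array is [1, 2, 5, 7, 12, 15], requiring 4 comparisons. The merge step runs in O(n) time where n is the total number of elements.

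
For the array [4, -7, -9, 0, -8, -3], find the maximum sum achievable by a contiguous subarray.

Using Kadane's algorithm on [4, -7, -9, 0, -8, -3]:

Scanning through the array:
Position 1 (value -7): max_ending_here = -3, max_so_far = 4
Position 2 (value -9): max_ending_here = -9, max_so_far = 4
Position 3 (value 0): max_ending_here = 0, max_so_far = 4
Position 4 (value -8): max_ending_here = -8, max_so_far = 4
Position 5 (value -3): max_ending_here = -3, max_so_far = 4

Maximum subarray: [4]
Maximum sum: 4

The maximum subarray is [4] with sum 4. This subarray runs from index 0 to index 0.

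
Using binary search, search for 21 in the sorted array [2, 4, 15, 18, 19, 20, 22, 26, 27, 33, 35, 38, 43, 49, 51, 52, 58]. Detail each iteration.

Binary search for 21 in [2, 4, 15, 18, 19, 20, 22, 26, 27, 33, 35, 38, 43, 49, 51, 52, 58]:

lo=0, hi=16, mid=8, arr[mid]=27 -> 27 > 21, search left half
lo=0, hi=7, mid=3, arr[mid]=18 -> 18 < 21, search right half
lo=4, hi=7, mid=5, arr[mid]=20 -> 20 < 21, search right half
lo=6, hi=7, mid=6, arr[mid]=22 -> 22 > 21, search left half
lo=6 > hi=5, target 21 not found

Binary search determines that 21 is not in the array after 4 comparisons. The search space was exhausted without finding the target.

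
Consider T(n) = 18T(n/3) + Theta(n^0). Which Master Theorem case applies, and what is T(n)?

Master Theorem for T(n) = 18T(n/3) + O(n^0):

a = 18, b = 3, c = 0
log_b(a) = log_3(18) = 2.6309

Case 1: c = 0 < log_3(18) = 2.6309
T(n) = O(n^(log_3 18))

For T(n) = 18T(n/3) + O(n^0): log_3(18) = 2.6309. This is Case 1 of the Master Theorem (c < log_b(a), work dominated by leaves), giving O(n^(log_3 18)).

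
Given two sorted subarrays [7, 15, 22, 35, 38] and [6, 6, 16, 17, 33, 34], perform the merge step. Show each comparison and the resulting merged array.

Merging process:

Compare 7 vs 6: take 6 from right. Merged: [6]
Compare 7 vs 6: take 6 from right. Merged: [6, 6]
Compare 7 vs 16: take 7 from left. Merged: [6, 6, 7]
Compare 15 vs 16: take 15 from left. Merged: [6, 6, 7, 15]
Compare 22 vs 16: take 16 from right. Merged: [6, 6, 7, 15, 16]
Compare 22 vs 17: take 17 from right. Merged: [6, 6, 7, 15, 16, 17]
Compare 22 vs 33: take 22 from left. Merged: [6, 6, 7, 15, 16, 17, 22]
Compare 35 vs 33: take 33 from right. Merged: [6, 6, 7, 15, 16, 17, 22, 33]
Compare 35 vs 34: take 34 from right. Merged: [6, 6, 7, 15, 16, 17, 22, 33, 34]
Append remaining from left: [35, 38]. Merged: [6, 6, 7, 15, 16, 17, 22, 33, 34, 35, 38]

Final merged array: [6, 6, 7, 15, 16, 17, 22, 33, 34, 35, 38]
Total comparisons: 9

The merged array is [6, 6, 7, 15, 16, 17, 22, 33, 34, 35, 38], requiring 9 comparisons. The merge step runs in O(n) time where n is the total number of elements.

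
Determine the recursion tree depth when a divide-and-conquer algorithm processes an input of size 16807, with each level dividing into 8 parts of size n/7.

For divide and conquer with division factor 7:

Problem sizes at each level:
Level 0: 16807
Level 1: 2401
Level 2: 343
Level 3: 49
Level 4: 7
Level 5: 1

The root is level 0 and the size-1 base case is level 5 (the tree spans levels 0 through 5, i.e. 6 levels counting the root), so the depth is the number of divisions: log_7(16807) = 5

The recursion tree depth is log_7(16807) = 5. At each level, the problem size is divided by 7, so it takes 5 divisions to reduce to a base case of size 1. The algorithm makes 8 recursive calls at each level.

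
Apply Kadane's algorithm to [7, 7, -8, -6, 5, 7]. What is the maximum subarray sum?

Using Kadane's algorithm on [7, 7, -8, -6, 5, 7]:

Scanning through the array:
Position 1 (value 7): max_ending_here = 14, max_so_far = 14
Position 2 (value -8): max_ending_here = 6, max_so_far = 14
Position 3 (value -6): max_ending_here = 0, max_so_far = 14
Position 4 (value 5): max_ending_here = 5, max_so_far = 14
Position 5 (value 7): max_ending_here = 12, max_so_far = 14

Maximum subarray: [7, 7]
Maximum sum: 14

The maximum subarray is [7, 7] with sum 14. This subarray runs from index 0 to index 1.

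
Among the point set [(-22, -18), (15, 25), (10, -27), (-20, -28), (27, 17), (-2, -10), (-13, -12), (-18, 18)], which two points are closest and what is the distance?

Computing all pairwise distances among 8 points:

d((-22, -18), (15, 25)) = 56.7274
d((-22, -18), (10, -27)) = 33.2415
d((-22, -18), (-20, -28)) = 10.198 <-- minimum
d((-22, -18), (27, 17)) = 60.2163
d((-22, -18), (-2, -10)) = 21.5407
d((-22, -18), (-13, -12)) = 10.8167
d((-22, -18), (-18, 18)) = 36.2215
d((15, 25), (10, -27)) = 52.2398
d((15, 25), (-20, -28)) = 63.5138
d((15, 25), (27, 17)) = 14.4222
d((15, 25), (-2, -10)) = 38.9102
d((15, 25), (-13, -12)) = 46.4004
d((15, 25), (-18, 18)) = 33.7343
d((10, -27), (-20, -28)) = 30.0167
d((10, -27), (27, 17)) = 47.1699
d((10, -27), (-2, -10)) = 20.8087
d((10, -27), (-13, -12)) = 27.4591
d((10, -27), (-18, 18)) = 53.0
d((-20, -28), (27, 17)) = 65.0692
d((-20, -28), (-2, -10)) = 25.4558
d((-20, -28), (-13, -12)) = 17.4642
d((-20, -28), (-18, 18)) = 46.0435
d((27, 17), (-2, -10)) = 39.6232
d((27, 17), (-13, -12)) = 49.4065
d((27, 17), (-18, 18)) = 45.0111
d((-2, -10), (-13, -12)) = 11.1803
d((-2, -10), (-18, 18)) = 32.249
d((-13, -12), (-18, 18)) = 30.4138

Closest pair: (-22, -18) and (-20, -28) with distance 10.198

The closest pair is (-22, -18) and (-20, -28) with Euclidean distance 10.198. For 8 points, brute-force pairwise comparison is shown above. For large n, the divide-and-conquer algorithm (sort by x, recurse on halves, check the dividing strip) achieves O(n log n).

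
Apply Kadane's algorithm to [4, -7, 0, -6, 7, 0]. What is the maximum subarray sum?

Using Kadane's algorithm on [4, -7, 0, -6, 7, 0]:

Scanning through the array:
Position 1 (value -7): max_ending_here = -3, max_so_far = 4
Position 2 (value 0): max_ending_here = 0, max_so_far = 4
Position 3 (value -6): max_ending_here = -6, max_so_far = 4
Position 4 (value 7): max_ending_here = 7, max_so_far = 7
Position 5 (value 0): max_ending_here = 7, max_so_far = 7

Maximum subarray: [7]
Maximum sum: 7

The maximum subarray is [7] with sum 7. This subarray runs from index 4 to index 4.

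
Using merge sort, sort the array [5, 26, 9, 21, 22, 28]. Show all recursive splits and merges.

Merge sort trace:

Split: [5, 26, 9, 21, 22, 28] -> [5, 26, 9] and [21, 22, 28]
  Split: [5, 26, 9] -> [5] and [26, 9]
    Split: [26, 9] -> [26] and [9]
    Merge: [26] + [9] -> [9, 26]
  Merge: [5] + [9, 26] -> [5, 9, 26]
  Split: [21, 22, 28] -> [21] and [22, 28]
    Split: [22, 28] -> [22] and [28]
    Merge: [22] + [28] -> [22, 28]
  Merge: [21] + [22, 28] -> [21, 22, 28]
Merge: [5, 9, 26] + [21, 22, 28] -> [5, 9, 21, 22, 26, 28]

Final sorted array: [5, 9, 21, 22, 26, 28]

The merge sort proceeds by recursively splitting the array and merging sorted halves.
After all merges, the sorted array is [5, 9, 21, 22, 26, 28].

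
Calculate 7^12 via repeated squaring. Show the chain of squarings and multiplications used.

Computing 7^12 by squaring (build up from 7^1; each line after the first costs one multiplication):

7^1 = 7
7^2 = (7^1)^2 = 7^2 = 49
7^3 = 7 * 7^2 = 7 * 49 = 343
7^6 = (7^3)^2 = 343^2 = 117649
7^12 = (7^6)^2 = 117649^2 = 13841287201

Result: 13841287201
Multiplications needed: 4 (4 lines after 7^1)

7^12 = 13841287201. Using exponentiation by squaring, this requires 4 multiplications. The key idea: if the exponent is even, square the half-power; if odd, multiply by the base once.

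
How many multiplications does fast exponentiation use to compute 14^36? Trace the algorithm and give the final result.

Computing 14^36 by squaring (build up from 14^1; each line after the first costs one multiplication):

14^1 = 14
14^2 = (14^1)^2 = 14^2 = 196
14^4 = (14^2)^2 = 196^2 = 38416
14^8 = (14^4)^2 = 38416^2 = 1475789056
14^9 = 14 * 14^8 = 14 * 1475789056 = 20661046784
14^18 = (14^9)^2 = 20661046784^2 = 426878854210636742656
14^36 = (14^18)^2 = 426878854210636742656^2 = 182225556172186058674940229804729969934336

Result: 182225556172186058674940229804729969934336
Multiplications needed: 6 (6 lines after 14^1)

14^36 = 182225556172186058674940229804729969934336. Using exponentiation by squaring, this requires 6 multiplications. The key idea: if the exponent is even, square the half-power; if odd, multiply by the base once.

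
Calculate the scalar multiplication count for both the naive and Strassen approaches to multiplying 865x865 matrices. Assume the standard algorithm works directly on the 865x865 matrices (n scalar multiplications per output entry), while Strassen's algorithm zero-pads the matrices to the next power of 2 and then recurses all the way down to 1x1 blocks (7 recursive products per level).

Matrix multiplication for 865x865 matrices:

Strassen's algorithm requires power-of-2 dimensions. Pad 865x865 to 1024x1024 (next power of 2).

Standard algorithm: 865^3 = 647214625 multiplications
Strassen's algorithm: 7^(log2(1024)) = 7^10 = 282475249 multiplications
Savings: 647214625 - 282475249 = 364739376 multiplications

Standard: 647214625 multiplications (865^3). Strassen: 282475249 multiplications (7^10, after padding to 1024x1024). Strassen reduces 8 recursive multiplications to 7 at each level.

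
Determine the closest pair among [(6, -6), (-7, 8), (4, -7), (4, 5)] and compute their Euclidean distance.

Computing all pairwise distances among 4 points:

d((6, -6), (-7, 8)) = 19.105
d((6, -6), (4, -7)) = 2.2361 <-- minimum
d((6, -6), (4, 5)) = 11.1803
d((-7, 8), (4, -7)) = 18.6011
d((-7, 8), (4, 5)) = 11.4018
d((4, -7), (4, 5)) = 12.0

Closest pair: (6, -6) and (4, -7) with distance 2.2361

The closest pair is (6, -6) and (4, -7) with Euclidean distance 2.2361. For 4 points, brute-force pairwise comparison is shown above. For large n, the divide-and-conquer algorithm (sort by x, recurse on halves, check the dividing strip) achieves O(n log n).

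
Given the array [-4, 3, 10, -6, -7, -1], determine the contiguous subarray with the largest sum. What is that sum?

Using Kadane's algorithm on [-4, 3, 10, -6, -7, -1]:

Scanning through the array:
Position 1 (value 3): max_ending_here = 3, max_so_far = 3
Position 2 (value 10): max_ending_here = 13, max_so_far = 13
Position 3 (value -6): max_ending_here = 7, max_so_far = 13
Position 4 (value -7): max_ending_here = 0, max_so_far = 13
Position 5 (value -1): max_ending_here = -1, max_so_far = 13

Maximum subarray: [3, 10]
Maximum sum: 13

The maximum subarray is [3, 10] with sum 13. This subarray runs from index 1 to index 2.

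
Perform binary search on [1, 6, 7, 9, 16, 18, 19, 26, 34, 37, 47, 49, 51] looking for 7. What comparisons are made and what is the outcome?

Binary search for 7 in [1, 6, 7, 9, 16, 18, 19, 26, 34, 37, 47, 49, 51]:

lo=0, hi=12, mid=6, arr[mid]=19 -> 19 > 7, search left half
lo=0, hi=5, mid=2, arr[mid]=7 -> Found target at index 2!

Binary search finds 7 at index 2 after 2 comparisons. The search repeatedly halves the search space by comparing with the middle element.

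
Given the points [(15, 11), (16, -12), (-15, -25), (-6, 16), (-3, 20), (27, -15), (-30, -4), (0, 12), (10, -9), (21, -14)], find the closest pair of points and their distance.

Computing all pairwise distances among 10 points:

d((15, 11), (16, -12)) = 23.0217
d((15, 11), (-15, -25)) = 46.8615
d((15, 11), (-6, 16)) = 21.587
d((15, 11), (-3, 20)) = 20.1246
d((15, 11), (27, -15)) = 28.6356
d((15, 11), (-30, -4)) = 47.4342
d((15, 11), (0, 12)) = 15.0333
d((15, 11), (10, -9)) = 20.6155
d((15, 11), (21, -14)) = 25.7099
d((16, -12), (-15, -25)) = 33.6155
d((16, -12), (-6, 16)) = 35.609
d((16, -12), (-3, 20)) = 37.2156
d((16, -12), (27, -15)) = 11.4018
d((16, -12), (-30, -4)) = 46.6905
d((16, -12), (0, 12)) = 28.8444
d((16, -12), (10, -9)) = 6.7082
d((16, -12), (21, -14)) = 5.3852
d((-15, -25), (-6, 16)) = 41.9762
d((-15, -25), (-3, 20)) = 46.5725
d((-15, -25), (27, -15)) = 43.1741
d((-15, -25), (-30, -4)) = 25.807
d((-15, -25), (0, 12)) = 39.9249
d((-15, -25), (10, -9)) = 29.6816
d((-15, -25), (21, -14)) = 37.6431
d((-6, 16), (-3, 20)) = 5.0 <-- minimum
d((-6, 16), (27, -15)) = 45.2769
d((-6, 16), (-30, -4)) = 31.241
d((-6, 16), (0, 12)) = 7.2111
d((-6, 16), (10, -9)) = 29.6816
d((-6, 16), (21, -14)) = 40.3609
d((-3, 20), (27, -15)) = 46.0977
d((-3, 20), (-30, -4)) = 36.1248
d((-3, 20), (0, 12)) = 8.544
d((-3, 20), (10, -9)) = 31.7805
d((-3, 20), (21, -14)) = 41.6173
d((27, -15), (-30, -4)) = 58.0517
d((27, -15), (0, 12)) = 38.1838
d((27, -15), (10, -9)) = 18.0278
d((27, -15), (21, -14)) = 6.0828
d((-30, -4), (0, 12)) = 34.0
d((-30, -4), (10, -9)) = 40.3113
d((-30, -4), (21, -14)) = 51.9711
d((0, 12), (10, -9)) = 23.2594
d((0, 12), (21, -14)) = 33.4215
d((10, -9), (21, -14)) = 12.083

Closest pair: (-6, 16) and (-3, 20) with distance 5.0

The closest pair is (-6, 16) and (-3, 20) with Euclidean distance 5.0. For 10 points, brute-force pairwise comparison is shown above. For large n, the divide-and-conquer algorithm (sort by x, recurse on halves, check the dividing strip) achieves O(n log n).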